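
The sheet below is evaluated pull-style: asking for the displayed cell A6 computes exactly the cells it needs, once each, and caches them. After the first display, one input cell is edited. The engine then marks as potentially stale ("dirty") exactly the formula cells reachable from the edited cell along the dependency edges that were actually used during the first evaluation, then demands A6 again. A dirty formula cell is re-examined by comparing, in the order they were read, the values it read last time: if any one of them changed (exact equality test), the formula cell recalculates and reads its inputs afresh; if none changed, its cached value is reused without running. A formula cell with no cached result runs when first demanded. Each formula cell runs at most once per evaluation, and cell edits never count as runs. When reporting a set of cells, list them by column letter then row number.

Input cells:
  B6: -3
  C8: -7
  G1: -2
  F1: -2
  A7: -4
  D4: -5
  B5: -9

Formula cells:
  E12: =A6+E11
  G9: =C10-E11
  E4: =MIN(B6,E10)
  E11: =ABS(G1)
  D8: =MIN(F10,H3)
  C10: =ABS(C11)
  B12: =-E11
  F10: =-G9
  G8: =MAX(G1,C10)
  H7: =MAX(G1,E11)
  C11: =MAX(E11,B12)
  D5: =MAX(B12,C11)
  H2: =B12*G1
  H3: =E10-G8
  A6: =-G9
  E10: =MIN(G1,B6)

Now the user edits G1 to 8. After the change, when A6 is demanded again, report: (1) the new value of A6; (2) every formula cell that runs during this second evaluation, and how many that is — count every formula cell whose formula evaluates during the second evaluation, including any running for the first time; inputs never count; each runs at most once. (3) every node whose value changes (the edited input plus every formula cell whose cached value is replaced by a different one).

First demand of the output computes:
  E11 = ABS(-2) = 2
  B12 = -(2) = -2
  C11 = MAX(2, -2) = 2
  C10 = ABS(2) = 2
  G9 = 2 - 2 = 0
  A6 = -(0) = 0

After the edit, cleaning proceeds:
  E11: a read changed (G1 -2->8) — executes, giving 8.
  B12: a read changed (E11 2->8) — executes, giving -8.
  C11: a read changed (E11 2->8; B12 -2->-8) — executes, giving 8.
  C10: a read changed (C11 2->8) — executes, giving 8.
  G9: a read changed (C10 2->8; E11 2->8) — executes, giving 0 — identical to its old value.
  A6: dirty, but its reads are unchanged (G9 unchanged); cached 0 stands.

Note the absorption at G9: it re-runs yet its value is the same, leaving the output's value untouched.

Demanding A6 again yields 0.
5 formula cells run: B12, C10, C11, E11, G9.
The nodes whose values change: B12, C10, C11, E11, G1.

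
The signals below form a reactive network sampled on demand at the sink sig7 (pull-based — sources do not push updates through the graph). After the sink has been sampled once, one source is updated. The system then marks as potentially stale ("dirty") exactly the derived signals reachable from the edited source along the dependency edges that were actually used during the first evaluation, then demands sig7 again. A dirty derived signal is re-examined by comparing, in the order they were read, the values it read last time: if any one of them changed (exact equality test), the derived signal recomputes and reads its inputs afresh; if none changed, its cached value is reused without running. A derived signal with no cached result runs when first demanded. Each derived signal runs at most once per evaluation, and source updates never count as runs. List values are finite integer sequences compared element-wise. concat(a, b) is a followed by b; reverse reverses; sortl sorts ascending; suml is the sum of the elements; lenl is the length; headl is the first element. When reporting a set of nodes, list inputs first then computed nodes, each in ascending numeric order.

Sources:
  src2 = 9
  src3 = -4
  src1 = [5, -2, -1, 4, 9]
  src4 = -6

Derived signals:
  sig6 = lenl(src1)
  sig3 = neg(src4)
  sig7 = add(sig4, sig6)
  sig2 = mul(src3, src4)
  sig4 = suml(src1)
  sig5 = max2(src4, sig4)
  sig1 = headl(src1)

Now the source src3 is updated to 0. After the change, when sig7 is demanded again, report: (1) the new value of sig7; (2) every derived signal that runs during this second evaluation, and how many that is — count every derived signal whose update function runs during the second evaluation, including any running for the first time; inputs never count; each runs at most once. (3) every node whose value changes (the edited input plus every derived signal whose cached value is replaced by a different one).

Initial pass — values computed on the first demand:
  sig4 = suml([5, -2, -1, 4, 9]) = 15
  sig6 = lenl([5, -2, -1, 4, 9]) = 5
  sig7 = add(15, 5) = 20

Second demand — change propagation:
  no demanded computation ever read src3, so the edit dirties nothing and nothing runs.

The important point: nothing the output needs ever reads src3, so the edit is invisible to it.

sig7 now evaluates to 20.
Run set: none (0 run).
Changed values: src3.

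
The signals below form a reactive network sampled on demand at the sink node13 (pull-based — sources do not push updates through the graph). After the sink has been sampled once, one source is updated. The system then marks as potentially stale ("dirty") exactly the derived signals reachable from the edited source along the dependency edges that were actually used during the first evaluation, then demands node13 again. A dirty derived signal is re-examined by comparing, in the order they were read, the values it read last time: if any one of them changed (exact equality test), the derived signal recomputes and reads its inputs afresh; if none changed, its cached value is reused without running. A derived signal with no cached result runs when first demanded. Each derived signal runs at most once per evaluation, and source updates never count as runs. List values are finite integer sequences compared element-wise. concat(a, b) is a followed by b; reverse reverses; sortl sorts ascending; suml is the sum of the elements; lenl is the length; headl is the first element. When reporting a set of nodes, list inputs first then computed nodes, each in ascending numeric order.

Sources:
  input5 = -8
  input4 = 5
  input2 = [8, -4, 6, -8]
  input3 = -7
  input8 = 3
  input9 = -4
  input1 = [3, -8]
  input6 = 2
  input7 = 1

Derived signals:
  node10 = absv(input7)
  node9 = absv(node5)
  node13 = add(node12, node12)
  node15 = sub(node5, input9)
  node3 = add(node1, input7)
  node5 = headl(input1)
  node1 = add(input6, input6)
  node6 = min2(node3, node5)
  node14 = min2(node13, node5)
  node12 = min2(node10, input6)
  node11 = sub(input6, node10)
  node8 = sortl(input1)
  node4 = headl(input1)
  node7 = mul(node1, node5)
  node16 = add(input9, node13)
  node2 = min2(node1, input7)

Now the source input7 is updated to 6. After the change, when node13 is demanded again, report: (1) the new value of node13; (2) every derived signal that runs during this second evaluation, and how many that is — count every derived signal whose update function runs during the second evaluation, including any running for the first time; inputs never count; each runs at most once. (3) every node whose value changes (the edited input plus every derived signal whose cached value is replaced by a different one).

Initial pass — values computed on the first demand:
  node10 = absv(1) = 1
  node12 = min2(1, 2) = 1
  node13 = add(1, 1) = 2

Second demand — change propagation:
  node10: re-runs because input7 1->6; new result 6.
  node12: re-runs because node10 1->6; new result 2.
  node13: re-runs because node12 1->2; node12 1->2; new result 4.

node13 now evaluates to 4.
Run set: node10, node12, node13 (3 run).
Changed values: input7, node10, node12, node13.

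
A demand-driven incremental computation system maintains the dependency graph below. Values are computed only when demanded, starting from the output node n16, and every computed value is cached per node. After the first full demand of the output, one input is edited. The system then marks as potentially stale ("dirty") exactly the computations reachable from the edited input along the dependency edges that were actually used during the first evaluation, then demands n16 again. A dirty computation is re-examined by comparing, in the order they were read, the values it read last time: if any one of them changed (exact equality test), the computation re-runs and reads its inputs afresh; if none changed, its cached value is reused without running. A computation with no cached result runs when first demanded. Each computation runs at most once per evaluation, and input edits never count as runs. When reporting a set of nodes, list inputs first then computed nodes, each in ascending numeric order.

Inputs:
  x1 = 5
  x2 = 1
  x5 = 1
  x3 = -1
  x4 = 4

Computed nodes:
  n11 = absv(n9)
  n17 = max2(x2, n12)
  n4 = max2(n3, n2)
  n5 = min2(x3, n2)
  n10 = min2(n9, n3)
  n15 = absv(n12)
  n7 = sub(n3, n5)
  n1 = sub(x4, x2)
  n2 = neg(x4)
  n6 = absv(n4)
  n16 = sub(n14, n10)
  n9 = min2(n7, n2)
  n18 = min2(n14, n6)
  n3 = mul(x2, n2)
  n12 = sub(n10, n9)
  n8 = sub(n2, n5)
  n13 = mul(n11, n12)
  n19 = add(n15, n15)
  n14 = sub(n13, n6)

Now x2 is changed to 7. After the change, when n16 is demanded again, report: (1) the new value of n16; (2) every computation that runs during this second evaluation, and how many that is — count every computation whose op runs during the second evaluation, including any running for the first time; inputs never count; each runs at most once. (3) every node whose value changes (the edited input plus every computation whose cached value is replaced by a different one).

New value of n16: -72.
Computations that run: n3, n4, n7, n9, n10, n11, n12, n13, n14, n16 — 10 in total.
Values that change: x2, n3, n7, n9, n10, n11, n12, n13, n14, n16.
Key observation: the cutoff stops propagation at n6 — its inputs' values are unchanged, so it reuses its cache.

First evaluation (everything demanded from the output):
  n2 = neg(4) = -4
  n3 = mul(1, -4) = -4
  n4 = max2(-4, -4) = -4
  n5 = min2(-1, -4) = -4
  n6 = absv(-4) = 4
  n7 = sub(-4, -4) = 0
  n9 = min2(0, -4) = -4
  n10 = min2(-4, -4) = -4
  n11 = absv(-4) = 4
  n12 = sub(-4, -4) = 0
  n13 = mul(4, 0) = 0
  n14 = sub(0, 4) = -4
  n16 = sub(-4, -4) = 0

Propagation after the edit:
  n3: runs — x2 1->7; result -28.
  n4: runs — n3 -4->-28; result -4 (same value as before).
  n6: checked — values it read are unchanged (n4 unchanged); reused cached 4 without running.
  n7: runs — n3 -4->-28; result -24.
  n9: runs — n7 0->-24; result -24.
  n10: runs — n9 -4->-24; n3 -4->-28; result -28.
  n11: runs — n9 -4->-24; result 24.
  n12: runs — n10 -4->-28; n9 -4->-24; result -4.
  n13: runs — n11 4->24; n12 0->-4; result -96.
  n14: runs — n13 0->-96; result -100.
  n16: runs — n14 -4->-100; n10 -4->-28; result -72.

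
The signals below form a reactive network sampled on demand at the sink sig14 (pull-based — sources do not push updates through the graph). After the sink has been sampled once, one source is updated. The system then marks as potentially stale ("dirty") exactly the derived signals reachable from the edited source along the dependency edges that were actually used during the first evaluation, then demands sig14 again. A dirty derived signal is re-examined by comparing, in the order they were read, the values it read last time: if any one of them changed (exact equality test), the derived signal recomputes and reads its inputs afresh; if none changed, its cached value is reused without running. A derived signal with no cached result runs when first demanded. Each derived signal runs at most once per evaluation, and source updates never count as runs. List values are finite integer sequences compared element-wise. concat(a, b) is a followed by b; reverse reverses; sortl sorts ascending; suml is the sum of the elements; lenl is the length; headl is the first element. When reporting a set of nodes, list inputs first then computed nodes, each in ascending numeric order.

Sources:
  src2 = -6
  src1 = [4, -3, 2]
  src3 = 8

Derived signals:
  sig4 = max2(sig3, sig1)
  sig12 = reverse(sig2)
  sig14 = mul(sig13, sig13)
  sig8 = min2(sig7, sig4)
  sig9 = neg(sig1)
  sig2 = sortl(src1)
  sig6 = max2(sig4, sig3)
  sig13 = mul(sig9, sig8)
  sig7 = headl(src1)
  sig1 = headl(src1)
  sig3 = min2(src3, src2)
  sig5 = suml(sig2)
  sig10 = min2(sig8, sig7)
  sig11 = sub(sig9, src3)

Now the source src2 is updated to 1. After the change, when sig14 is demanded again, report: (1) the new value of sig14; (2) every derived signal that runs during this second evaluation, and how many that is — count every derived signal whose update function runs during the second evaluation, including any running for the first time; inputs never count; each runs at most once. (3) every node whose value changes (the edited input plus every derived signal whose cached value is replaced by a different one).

sig14 now evaluates to 256.
Run set: sig3, sig4 (2 run).
Changed values: src2, sig3.
The important point: sig4 recomputes to an identical value, and the output ends up unchanged.

Initial pass — values computed on the first demand:
  sig1 = headl([4, -3, 2]) = 4
  sig3 = min2(8, -6) = -6
  sig4 = max2(-6, 4) = 4
  sig7 = headl([4, -3, 2]) = 4
  sig8 = min2(4, 4) = 4
  sig9 = neg(4) = -4
  sig13 = mul(-4, 4) = -16
  sig14 = mul(-16, -16) = 256

Second demand — change propagation:
  sig3: re-runs because src2 -6->1; new result 1.
  sig4: re-runs because sig3 -6->1; new result 4 (unchanged).
  sig8: re-examined; everything it read last time is the same (sig7 unchanged, sig4 unchanged) — cache 4 kept, no run.
  sig13: re-examined; everything it read last time is the same (sig9 unchanged, sig8 unchanged) — cache -16 kept, no run.
  sig14: re-examined; everything it read last time is the same (sig13 unchanged, sig13 unchanged) — cache 256 kept, no run.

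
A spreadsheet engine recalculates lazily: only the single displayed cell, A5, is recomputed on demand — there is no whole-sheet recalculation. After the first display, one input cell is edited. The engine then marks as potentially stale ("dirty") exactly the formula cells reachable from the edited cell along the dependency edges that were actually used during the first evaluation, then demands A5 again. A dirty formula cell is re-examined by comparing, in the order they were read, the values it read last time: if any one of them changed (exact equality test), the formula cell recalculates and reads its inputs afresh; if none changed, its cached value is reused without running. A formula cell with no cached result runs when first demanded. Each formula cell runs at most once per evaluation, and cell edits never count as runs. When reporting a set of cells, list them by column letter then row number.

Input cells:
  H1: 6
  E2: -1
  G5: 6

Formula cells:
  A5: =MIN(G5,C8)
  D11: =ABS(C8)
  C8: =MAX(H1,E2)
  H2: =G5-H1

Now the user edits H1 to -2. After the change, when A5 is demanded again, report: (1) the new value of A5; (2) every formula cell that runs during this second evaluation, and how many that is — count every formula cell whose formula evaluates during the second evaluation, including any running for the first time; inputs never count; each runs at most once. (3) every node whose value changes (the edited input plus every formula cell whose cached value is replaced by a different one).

New value of A5: -1.
Formula cells that run: A5, C8 — 2 in total.
Values that change: A5, C8, H1.

First evaluation (everything demanded from the output):
  C8 = MAX(6, -1) = 6
  A5 = MIN(6, 6) = 6

Propagation after the edit:
  C8: runs — H1 6->-2; result -1.
  A5: runs — C8 6->-1; result -1.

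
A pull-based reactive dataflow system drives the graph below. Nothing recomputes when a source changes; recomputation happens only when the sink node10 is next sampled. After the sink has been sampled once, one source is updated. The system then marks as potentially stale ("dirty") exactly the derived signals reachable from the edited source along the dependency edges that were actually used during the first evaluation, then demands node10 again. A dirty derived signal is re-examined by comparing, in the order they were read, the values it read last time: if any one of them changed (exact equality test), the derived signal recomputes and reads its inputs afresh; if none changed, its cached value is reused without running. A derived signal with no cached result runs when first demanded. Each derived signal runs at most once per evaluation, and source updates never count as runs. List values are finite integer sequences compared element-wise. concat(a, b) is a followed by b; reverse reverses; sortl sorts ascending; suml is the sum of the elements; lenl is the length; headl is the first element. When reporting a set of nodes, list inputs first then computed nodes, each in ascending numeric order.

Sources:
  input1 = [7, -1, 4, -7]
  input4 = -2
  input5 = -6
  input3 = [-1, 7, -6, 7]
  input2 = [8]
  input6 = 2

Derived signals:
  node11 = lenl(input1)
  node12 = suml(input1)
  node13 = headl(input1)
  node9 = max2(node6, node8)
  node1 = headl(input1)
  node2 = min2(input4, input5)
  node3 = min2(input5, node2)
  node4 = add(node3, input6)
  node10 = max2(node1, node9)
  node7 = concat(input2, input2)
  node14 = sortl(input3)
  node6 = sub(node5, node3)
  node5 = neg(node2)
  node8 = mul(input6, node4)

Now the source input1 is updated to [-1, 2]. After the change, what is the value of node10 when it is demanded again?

First evaluation (everything demanded from the output):
  node1 = headl([7, -1, 4, -7]) = 7
  node2 = min2(-2, -6) = -6
  node3 = min2(-6, -6) = -6
  node4 = add(-6, 2) = -4
  node5 = neg(-6) = 6
  node6 = sub(6, -6) = 12
  node8 = mul(2, -4) = -8
  node9 = max2(12, -8) = 12
  node10 = max2(7, 12) = 12

Propagation after the edit:
  node1: runs — input1 [7, -1, 4, -7]->[-1, 2]; result -1.
  node10: runs — node1 7->-1; result 12 (same value as before).

New value of node10: 12.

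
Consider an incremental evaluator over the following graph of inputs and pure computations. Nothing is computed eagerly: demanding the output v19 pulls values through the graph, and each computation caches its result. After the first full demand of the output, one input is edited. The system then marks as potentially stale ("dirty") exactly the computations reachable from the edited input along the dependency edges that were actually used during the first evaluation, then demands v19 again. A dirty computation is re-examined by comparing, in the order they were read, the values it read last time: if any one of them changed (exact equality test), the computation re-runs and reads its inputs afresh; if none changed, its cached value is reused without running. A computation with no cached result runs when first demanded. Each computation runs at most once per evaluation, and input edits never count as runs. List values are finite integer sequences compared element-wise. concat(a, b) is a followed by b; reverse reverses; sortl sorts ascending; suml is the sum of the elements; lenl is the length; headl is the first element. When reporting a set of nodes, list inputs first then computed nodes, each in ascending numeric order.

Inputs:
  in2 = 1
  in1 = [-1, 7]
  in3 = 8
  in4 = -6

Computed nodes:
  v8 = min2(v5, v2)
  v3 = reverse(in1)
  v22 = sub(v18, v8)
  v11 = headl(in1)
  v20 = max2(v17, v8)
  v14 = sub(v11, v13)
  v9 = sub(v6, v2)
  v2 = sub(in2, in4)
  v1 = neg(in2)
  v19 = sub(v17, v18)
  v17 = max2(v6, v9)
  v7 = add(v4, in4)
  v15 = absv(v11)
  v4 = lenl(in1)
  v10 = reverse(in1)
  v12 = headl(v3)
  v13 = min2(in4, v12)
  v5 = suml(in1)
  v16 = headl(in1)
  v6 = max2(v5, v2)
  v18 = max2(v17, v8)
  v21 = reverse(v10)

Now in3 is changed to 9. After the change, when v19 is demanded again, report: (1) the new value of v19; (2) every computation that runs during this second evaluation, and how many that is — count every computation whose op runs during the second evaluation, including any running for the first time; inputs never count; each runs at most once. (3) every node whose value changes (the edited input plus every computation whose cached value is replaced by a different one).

Initial pass — values computed on the first demand:
  v2 = sub(1, -6) = 7
  v5 = suml([-1, 7]) = 6
  v6 = max2(6, 7) = 7
  v8 = min2(6, 7) = 6
  v9 = sub(7, 7) = 0
  v17 = max2(7, 0) = 7
  v18 = max2(7, 6) = 7
  v19 = sub(7, 7) = 0

Second demand — change propagation:
  no demanded computation ever read in3, so the edit dirties nothing and nothing runs.

The important point: nothing the output needs ever reads in3, so the edit is invisible to it.

v19 now evaluates to 0.
Run set: none (0 run).
Changed values: in3.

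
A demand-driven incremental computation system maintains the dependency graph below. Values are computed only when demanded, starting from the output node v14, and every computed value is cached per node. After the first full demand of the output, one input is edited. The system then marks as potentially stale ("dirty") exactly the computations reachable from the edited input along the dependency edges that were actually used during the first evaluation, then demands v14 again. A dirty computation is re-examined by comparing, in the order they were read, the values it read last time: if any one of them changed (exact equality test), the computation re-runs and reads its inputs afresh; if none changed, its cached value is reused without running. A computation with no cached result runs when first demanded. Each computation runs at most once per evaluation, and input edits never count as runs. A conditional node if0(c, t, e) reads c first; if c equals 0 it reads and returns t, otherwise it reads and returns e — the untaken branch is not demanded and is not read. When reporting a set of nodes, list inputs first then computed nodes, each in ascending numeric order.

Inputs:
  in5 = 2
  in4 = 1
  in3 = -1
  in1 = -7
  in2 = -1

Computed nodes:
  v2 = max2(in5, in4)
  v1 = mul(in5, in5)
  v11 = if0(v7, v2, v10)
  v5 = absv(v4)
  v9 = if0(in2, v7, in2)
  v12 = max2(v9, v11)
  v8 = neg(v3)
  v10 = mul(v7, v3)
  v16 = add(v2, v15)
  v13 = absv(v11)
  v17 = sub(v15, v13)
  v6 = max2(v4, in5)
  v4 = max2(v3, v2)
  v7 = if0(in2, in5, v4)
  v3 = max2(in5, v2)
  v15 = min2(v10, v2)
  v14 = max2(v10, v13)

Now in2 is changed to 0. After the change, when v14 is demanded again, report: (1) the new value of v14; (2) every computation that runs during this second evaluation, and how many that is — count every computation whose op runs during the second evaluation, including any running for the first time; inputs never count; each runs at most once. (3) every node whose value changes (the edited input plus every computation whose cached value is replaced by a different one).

First evaluation (everything demanded from the output):
  v2 = max2(2, 1) = 2
  v3 = max2(2, 2) = 2
  v4 = max2(2, 2) = 2
  v7 = if0(in2=-1 -> else branch v4) = 2
  v10 = mul(2, 2) = 4
  v11 = if0(v7=2 -> else branch v10) = 4
  v13 = absv(4) = 4
  v14 = max2(4, 4) = 4

Propagation after the edit:
  v7: runs — in2 -1->0; result 2 (same value as before).
  v10: checked — values it read are unchanged (v7 unchanged, v3 unchanged); reused cached 4 without running.
  v11: checked — values it read are unchanged (v7 unchanged, v10 unchanged); reused cached 4 without running.
  v13: checked — values it read are unchanged (v11 unchanged); reused cached 4 without running.
  v14: checked — values it read are unchanged (v10 unchanged, v13 unchanged); reused cached 4 without running.

Key observation: the change is absorbed at v7 — it re-runs but produces the same value, and the output's value is unchanged.

New value of v14: 4.
Computations that run: v7 — 1 in total.
Values that change: in2.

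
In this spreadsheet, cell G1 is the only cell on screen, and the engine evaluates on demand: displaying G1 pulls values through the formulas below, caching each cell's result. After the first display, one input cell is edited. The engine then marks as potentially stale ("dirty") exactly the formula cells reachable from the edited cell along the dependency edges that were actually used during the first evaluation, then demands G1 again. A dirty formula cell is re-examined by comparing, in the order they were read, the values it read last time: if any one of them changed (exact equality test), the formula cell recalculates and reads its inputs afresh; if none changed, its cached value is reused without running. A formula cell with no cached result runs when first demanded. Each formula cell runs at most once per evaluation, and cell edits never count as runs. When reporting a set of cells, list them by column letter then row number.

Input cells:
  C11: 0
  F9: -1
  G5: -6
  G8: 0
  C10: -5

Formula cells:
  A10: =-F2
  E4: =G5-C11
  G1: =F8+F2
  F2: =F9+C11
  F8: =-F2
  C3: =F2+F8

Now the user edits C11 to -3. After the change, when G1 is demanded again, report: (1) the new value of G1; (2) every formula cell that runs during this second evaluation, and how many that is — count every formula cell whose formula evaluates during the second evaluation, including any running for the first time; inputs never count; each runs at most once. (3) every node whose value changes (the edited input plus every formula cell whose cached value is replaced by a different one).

Initial pass — values computed on the first demand:
  F2 = -1 + 0 = -1
  F8 = -(-1) = 1
  G1 = 1 + -1 = 0

Second demand — change propagation:
  F2: re-runs because C11 0->-3; new result -4.
  F8: re-runs because F2 -1->-4; new result 4.
  G1: re-runs because F8 1->4; F2 -1->-4; new result 0 (unchanged).

G1 now evaluates to 0.
Run set: F2, F8, G1 (3 run).
Changed values: C11, F2, F8.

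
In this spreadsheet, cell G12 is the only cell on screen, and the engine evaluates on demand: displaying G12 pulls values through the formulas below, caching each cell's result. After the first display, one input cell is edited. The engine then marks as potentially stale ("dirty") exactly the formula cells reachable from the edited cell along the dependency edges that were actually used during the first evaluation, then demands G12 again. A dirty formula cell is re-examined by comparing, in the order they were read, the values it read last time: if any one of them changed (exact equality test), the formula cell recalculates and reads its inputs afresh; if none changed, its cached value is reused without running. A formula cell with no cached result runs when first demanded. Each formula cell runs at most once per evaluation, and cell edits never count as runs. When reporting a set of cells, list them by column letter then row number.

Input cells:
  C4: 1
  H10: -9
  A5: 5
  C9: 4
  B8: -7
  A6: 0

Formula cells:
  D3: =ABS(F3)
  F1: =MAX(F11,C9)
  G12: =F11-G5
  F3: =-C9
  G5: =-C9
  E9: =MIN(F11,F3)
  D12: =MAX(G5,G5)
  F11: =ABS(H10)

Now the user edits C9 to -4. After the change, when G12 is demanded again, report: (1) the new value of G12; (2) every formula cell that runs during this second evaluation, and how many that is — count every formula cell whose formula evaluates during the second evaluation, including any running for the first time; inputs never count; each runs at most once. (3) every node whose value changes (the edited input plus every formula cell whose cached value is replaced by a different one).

Initial pass — values computed on the first demand:
  F11 = ABS(-9) = 9
  G5 = -(4) = -4
  G12 = 9 - -4 = 13

Second demand — change propagation:
  G5: re-runs because C9 4->-4; new result 4.
  G12: re-runs because G5 -4->4; new result 5.

G12 now evaluates to 5.
Run set: G5, G12 (2 run).
Changed values: C9, G5, G12.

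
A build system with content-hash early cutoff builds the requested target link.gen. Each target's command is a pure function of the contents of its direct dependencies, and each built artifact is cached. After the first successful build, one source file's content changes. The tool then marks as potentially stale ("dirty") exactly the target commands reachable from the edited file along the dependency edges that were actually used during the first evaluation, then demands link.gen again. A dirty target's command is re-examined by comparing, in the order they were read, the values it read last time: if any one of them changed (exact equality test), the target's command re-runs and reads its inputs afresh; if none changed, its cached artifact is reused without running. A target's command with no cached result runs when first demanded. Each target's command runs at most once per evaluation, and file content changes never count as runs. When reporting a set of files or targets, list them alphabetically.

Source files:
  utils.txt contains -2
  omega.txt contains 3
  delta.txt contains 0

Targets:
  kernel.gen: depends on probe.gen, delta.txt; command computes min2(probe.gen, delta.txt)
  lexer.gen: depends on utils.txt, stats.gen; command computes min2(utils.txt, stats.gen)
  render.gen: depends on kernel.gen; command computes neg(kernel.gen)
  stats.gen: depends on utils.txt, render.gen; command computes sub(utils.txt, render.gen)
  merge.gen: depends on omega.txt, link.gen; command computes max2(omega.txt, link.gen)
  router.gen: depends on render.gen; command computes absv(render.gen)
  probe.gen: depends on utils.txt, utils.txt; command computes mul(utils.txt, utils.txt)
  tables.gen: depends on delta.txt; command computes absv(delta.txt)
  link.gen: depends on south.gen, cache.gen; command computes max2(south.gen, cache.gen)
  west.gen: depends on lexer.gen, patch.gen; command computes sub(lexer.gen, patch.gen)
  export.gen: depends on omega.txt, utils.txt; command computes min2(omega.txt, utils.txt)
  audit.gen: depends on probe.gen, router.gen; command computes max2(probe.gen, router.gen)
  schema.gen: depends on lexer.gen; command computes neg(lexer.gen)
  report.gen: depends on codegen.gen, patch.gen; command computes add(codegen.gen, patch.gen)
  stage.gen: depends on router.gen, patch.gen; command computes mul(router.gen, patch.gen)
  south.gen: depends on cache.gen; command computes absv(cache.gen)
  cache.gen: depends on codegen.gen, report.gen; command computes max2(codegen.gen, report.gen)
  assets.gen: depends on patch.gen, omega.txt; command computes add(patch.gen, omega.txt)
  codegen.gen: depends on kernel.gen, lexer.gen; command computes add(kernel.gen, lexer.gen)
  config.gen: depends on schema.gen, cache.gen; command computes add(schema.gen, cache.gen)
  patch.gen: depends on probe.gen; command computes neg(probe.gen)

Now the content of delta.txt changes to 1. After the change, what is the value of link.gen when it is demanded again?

New value of link.gen: 1.

First evaluation (everything demanded from the output):
  probe.gen = mul(-2, -2) = 4
  kernel.gen = min2(4, 0) = 0
  patch.gen = neg(4) = -4
  render.gen = neg(0) = 0
  stats.gen = sub(-2, 0) = -2
  lexer.gen = min2(-2, -2) = -2
  codegen.gen = add(0, -2) = -2
  report.gen = add(-2, -4) = -6
  cache.gen = max2(-2, -6) = -2
  south.gen = absv(-2) = 2
  link.gen = max2(2, -2) = 2

Propagation after the edit:
  kernel.gen: runs — delta.txt 0->1; result 1.
  render.gen: runs — kernel.gen 0->1; result -1.
  stats.gen: runs — render.gen 0->-1; result -1.
  lexer.gen: runs — stats.gen -2->-1; result -2 (same value as before).
  codegen.gen: runs — kernel.gen 0->1; result -1.
  report.gen: runs — codegen.gen -2->-1; result -5.
  cache.gen: runs — codegen.gen -2->-1; report.gen -6->-5; result -1.
  south.gen: runs — cache.gen -2->-1; result 1.
  link.gen: runs — south.gen 2->1; cache.gen -2->-1; result 1.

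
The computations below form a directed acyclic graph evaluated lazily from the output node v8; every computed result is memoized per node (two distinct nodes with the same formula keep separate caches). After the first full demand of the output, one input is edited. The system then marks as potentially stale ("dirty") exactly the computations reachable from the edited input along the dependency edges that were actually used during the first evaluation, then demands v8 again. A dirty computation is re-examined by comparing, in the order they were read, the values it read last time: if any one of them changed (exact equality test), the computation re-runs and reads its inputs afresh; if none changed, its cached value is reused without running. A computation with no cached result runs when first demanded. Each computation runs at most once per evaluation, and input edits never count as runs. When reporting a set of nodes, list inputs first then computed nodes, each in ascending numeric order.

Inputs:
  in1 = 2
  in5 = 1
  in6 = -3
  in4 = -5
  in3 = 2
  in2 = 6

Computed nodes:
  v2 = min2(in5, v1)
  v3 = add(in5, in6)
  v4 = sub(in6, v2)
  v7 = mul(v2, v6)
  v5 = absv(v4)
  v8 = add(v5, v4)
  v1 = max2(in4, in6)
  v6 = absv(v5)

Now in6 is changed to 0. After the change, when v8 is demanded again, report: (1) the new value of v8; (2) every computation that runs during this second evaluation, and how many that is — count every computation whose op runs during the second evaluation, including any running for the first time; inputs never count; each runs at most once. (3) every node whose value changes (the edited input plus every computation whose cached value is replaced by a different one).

Demanding v8 again yields 0.
3 computations run: v1, v2, v4.
The nodes whose values change: in6, v1, v2.
Note the absorption at v4: it re-runs yet its value is the same, leaving the output's value untouched.

First demand of the output computes:
  v1 = max2(-5, -3) = -3
  v2 = min2(1, -3) = -3
  v4 = sub(-3, -3) = 0
  v5 = absv(0) = 0
  v8 = add(0, 0) = 0

After the edit, cleaning proceeds:
  v1: a read changed (in6 -3->0) — executes, giving 0.
  v2: a read changed (v1 -3->0) — executes, giving 0.
  v4: a read changed (in6 -3->0; v2 -3->0) — executes, giving 0 — identical to its old value.
  v5: dirty, but its reads are unchanged (v4 unchanged); cached 0 stands.
  v8: dirty, but its reads are unchanged (v5 unchanged, v4 unchanged); cached 0 stands.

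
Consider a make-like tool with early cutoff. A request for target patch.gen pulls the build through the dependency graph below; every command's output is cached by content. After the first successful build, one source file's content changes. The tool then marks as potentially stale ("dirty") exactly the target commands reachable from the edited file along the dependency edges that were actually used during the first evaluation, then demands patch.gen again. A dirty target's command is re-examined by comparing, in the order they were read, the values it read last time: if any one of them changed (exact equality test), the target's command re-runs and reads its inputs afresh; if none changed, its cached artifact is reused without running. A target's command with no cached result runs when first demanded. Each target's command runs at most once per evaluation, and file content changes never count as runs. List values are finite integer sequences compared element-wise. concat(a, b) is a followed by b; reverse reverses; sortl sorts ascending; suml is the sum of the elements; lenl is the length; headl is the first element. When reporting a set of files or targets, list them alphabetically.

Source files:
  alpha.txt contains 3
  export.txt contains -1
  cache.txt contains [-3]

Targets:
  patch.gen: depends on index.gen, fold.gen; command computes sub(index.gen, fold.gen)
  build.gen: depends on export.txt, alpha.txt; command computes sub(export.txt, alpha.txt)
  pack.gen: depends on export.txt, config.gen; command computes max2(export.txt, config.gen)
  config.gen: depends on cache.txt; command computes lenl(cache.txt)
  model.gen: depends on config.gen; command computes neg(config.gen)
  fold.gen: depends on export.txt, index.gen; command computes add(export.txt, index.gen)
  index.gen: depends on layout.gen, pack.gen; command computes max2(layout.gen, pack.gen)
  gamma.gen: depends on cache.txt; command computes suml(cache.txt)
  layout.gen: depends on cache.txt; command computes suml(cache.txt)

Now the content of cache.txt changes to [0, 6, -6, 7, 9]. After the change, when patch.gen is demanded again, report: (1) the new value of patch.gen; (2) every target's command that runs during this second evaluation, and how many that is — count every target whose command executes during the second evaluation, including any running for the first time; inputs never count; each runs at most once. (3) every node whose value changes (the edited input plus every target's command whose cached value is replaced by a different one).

Demanding patch.gen again yields 1.
6 target commands run: config.gen, fold.gen, index.gen, layout.gen, pack.gen, patch.gen.
The nodes whose values change: cache.txt, config.gen, fold.gen, index.gen, layout.gen, pack.gen.

First demand of the output computes:
  config.gen = lenl([-3]) = 1
  layout.gen = suml([-3]) = -3
  pack.gen = max2(-1, 1) = 1
  index.gen = max2(-3, 1) = 1
  fold.gen = add(-1, 1) = 0
  patch.gen = sub(1, 0) = 1

After the edit, cleaning proceeds:
  config.gen: a read changed (cache.txt [-3]->[0, 6, -6, 7, 9]) — executes, giving 5.
  layout.gen: a read changed (cache.txt [-3]->[0, 6, -6, 7, 9]) — executes, giving 16.
  pack.gen: a read changed (config.gen 1->5) — executes, giving 5.
  index.gen: a read changed (layout.gen -3->16; pack.gen 1->5) — executes, giving 16.
  fold.gen: a read changed (index.gen 1->16) — executes, giving 15.
  patch.gen: a read changed (index.gen 1->16; fold.gen 0->15) — executes, giving 1 — identical to its old value.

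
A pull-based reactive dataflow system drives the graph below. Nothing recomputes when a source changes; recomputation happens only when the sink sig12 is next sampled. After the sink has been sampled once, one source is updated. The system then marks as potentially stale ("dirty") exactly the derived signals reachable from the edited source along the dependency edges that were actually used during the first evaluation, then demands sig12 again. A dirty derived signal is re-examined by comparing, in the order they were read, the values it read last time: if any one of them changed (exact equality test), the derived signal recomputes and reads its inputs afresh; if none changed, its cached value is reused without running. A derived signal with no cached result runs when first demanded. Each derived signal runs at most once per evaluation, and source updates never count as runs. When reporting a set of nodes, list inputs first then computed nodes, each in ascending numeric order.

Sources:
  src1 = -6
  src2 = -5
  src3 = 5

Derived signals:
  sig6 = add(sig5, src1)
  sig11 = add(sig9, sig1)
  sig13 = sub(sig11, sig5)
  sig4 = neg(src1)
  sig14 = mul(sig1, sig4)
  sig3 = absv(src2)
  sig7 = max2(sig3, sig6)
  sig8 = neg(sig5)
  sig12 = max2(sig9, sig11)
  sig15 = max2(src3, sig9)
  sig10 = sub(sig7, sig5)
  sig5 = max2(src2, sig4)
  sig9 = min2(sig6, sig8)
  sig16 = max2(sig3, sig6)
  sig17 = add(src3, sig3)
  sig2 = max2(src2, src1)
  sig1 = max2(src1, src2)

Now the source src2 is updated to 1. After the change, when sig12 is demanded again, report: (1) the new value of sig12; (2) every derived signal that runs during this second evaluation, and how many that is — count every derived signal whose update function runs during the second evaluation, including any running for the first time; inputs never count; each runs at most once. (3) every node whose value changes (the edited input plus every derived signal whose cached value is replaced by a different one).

New value of sig12: -5.
Derived signals that run: sig1, sig5, sig11, sig12 — 4 in total.
Values that change: src2, sig1, sig11, sig12.
Key observation: the cutoff stops propagation at sig6 — its inputs' values are unchanged, so it reuses its cache.

First evaluation (everything demanded from the output):
  sig1 = max2(-6, -5) = -5
  sig4 = neg(-6) = 6
  sig5 = max2(-5, 6) = 6
  sig6 = add(6, -6) = 0
  sig8 = neg(6) = -6
  sig9 = min2(0, -6) = -6
  sig11 = add(-6, -5) = -11
  sig12 = max2(-6, -11) = -6

Propagation after the edit:
  sig1: runs — src2 -5->1; result 1.
  sig5: runs — src2 -5->1; result 6 (same value as before).
  sig6: checked — values it read are unchanged (sig5 unchanged, src1 unchanged); reused cached 0 without running.
  sig8: checked — values it read are unchanged (sig5 unchanged); reused cached -6 without running.
  sig9: checked — values it read are unchanged (sig6 unchanged, sig8 unchanged); reused cached -6 without running.
  sig11: runs — sig1 -5->1; result -5.
  sig12: runs — sig11 -11->-5; result -5.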